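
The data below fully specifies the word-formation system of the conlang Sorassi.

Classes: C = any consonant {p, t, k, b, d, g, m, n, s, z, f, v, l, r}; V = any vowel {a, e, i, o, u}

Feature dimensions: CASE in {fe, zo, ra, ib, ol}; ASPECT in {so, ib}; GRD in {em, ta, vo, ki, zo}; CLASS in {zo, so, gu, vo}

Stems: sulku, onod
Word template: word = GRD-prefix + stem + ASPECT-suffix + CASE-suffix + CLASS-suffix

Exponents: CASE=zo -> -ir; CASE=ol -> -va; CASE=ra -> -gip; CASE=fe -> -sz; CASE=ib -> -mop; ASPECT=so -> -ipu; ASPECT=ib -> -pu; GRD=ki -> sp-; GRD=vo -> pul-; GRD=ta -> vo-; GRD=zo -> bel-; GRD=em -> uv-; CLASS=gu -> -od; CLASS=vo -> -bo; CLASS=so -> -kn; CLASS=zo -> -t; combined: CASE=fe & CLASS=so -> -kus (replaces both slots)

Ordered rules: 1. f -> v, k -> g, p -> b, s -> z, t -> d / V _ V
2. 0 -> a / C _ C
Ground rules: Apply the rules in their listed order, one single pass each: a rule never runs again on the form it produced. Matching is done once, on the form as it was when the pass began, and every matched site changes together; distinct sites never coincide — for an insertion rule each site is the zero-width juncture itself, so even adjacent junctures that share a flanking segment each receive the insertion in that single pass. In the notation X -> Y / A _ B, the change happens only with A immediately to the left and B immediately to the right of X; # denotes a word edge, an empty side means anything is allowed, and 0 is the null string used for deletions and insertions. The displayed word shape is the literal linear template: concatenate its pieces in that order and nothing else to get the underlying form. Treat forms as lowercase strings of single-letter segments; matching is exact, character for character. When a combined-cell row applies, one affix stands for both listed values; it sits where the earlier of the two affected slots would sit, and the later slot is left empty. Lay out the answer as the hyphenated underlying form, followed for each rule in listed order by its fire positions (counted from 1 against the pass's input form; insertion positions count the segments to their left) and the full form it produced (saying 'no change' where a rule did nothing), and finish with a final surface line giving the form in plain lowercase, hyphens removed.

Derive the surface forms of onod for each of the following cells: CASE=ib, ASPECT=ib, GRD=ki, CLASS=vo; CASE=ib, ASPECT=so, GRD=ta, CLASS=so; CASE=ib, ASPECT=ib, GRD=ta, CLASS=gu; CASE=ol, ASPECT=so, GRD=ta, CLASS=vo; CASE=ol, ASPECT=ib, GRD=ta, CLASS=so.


cell CASE=ib, ASPECT=ib, GRD=ki, CLASS=vo:
underlying: sp-onod-pu-mop-bo
1. f -> v, k -> g, p -> b, s -> z, t -> d / V _ V: no change
2. 0 -> a / C _ C: inserts after position(s) 1, 6, 11: saponodapumopabo
surface: saponodapumopabo

cell CASE=ib, ASPECT=so, GRD=ta, CLASS=so:
underlying: vo-onod-ipu-mop-kn
1. f -> v, k -> g, p -> b, s -> z, t -> d / V _ V: fires at position(s) 8: voonodibumopkn
2. 0 -> a / C _ C: inserts after position(s) 12, 13: voonodibumopakan
surface: voonodibumopakan

cell CASE=ib, ASPECT=ib, GRD=ta, CLASS=gu:
underlying: vo-onod-pu-mop-od
1. f -> v, k -> g, p -> b, s -> z, t -> d / V _ V: fires at position(s) 11: voonodpumobod
2. 0 -> a / C _ C: inserts after position(s) 6: voonodapumobod
surface: voonodapumobod

cell CASE=ol, ASPECT=so, GRD=ta, CLASS=vo:
underlying: vo-onod-ipu-va-bo
1. f -> v, k -> g, p -> b, s -> z, t -> d / V _ V: fires at position(s) 8: voonodibuvabo
2. 0 -> a / C _ C: no change
surface: voonodibuvabo

cell CASE=ol, ASPECT=ib, GRD=ta, CLASS=so:
underlying: vo-onod-pu-va-kn
1. f -> v, k -> g, p -> b, s -> z, t -> d / V _ V: no change
2. 0 -> a / C _ C: inserts after position(s) 6, 11: voonodapuvakan
surface: voonodapuvakan


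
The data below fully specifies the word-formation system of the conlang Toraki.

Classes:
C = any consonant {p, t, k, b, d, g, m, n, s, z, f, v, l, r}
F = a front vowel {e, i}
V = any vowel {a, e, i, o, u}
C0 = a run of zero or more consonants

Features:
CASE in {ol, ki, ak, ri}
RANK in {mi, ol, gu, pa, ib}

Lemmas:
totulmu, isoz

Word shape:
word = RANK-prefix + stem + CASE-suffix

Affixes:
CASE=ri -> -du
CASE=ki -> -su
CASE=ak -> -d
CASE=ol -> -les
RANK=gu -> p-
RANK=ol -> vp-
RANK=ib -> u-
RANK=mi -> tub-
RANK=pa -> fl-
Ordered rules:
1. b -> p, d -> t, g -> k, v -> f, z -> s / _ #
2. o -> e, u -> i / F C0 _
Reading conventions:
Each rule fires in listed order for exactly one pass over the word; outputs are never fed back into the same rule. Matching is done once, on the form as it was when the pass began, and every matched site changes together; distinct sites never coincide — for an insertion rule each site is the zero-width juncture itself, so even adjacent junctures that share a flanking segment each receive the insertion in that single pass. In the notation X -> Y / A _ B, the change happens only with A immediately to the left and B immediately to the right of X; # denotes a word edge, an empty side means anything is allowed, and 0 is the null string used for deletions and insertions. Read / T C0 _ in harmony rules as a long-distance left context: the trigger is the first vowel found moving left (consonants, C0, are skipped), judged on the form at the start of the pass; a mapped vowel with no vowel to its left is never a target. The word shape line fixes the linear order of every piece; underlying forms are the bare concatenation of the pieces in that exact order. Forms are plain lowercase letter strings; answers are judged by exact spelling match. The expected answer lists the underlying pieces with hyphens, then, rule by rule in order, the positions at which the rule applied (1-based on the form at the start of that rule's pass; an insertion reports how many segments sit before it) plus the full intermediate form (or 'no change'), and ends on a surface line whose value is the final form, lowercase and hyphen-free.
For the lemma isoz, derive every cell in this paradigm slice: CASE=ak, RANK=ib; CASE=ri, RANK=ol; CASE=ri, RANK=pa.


cell CASE=ak, RANK=ib:
underlying: u-isoz-d
1. b -> p, d -> t, g -> k, v -> f, z -> s / _ #: fires at position(s) 6: uisozt
2. o -> e, u -> i / F C0 _: fires at position(s) 4: uisezt
surface: uisezt

cell CASE=ri, RANK=ol:
underlying: vp-isoz-du
1. b -> p, d -> t, g -> k, v -> f, z -> s / _ #: no change
2. o -> e, u -> i / F C0 _: fires at position(s) 5: vpisezdu
surface: vpisezdu

cell CASE=ri, RANK=pa:
underlying: fl-isoz-du
1. b -> p, d -> t, g -> k, v -> f, z -> s / _ #: no change
2. o -> e, u -> i / F C0 _: fires at position(s) 5: flisezdu
surface: flisezdu


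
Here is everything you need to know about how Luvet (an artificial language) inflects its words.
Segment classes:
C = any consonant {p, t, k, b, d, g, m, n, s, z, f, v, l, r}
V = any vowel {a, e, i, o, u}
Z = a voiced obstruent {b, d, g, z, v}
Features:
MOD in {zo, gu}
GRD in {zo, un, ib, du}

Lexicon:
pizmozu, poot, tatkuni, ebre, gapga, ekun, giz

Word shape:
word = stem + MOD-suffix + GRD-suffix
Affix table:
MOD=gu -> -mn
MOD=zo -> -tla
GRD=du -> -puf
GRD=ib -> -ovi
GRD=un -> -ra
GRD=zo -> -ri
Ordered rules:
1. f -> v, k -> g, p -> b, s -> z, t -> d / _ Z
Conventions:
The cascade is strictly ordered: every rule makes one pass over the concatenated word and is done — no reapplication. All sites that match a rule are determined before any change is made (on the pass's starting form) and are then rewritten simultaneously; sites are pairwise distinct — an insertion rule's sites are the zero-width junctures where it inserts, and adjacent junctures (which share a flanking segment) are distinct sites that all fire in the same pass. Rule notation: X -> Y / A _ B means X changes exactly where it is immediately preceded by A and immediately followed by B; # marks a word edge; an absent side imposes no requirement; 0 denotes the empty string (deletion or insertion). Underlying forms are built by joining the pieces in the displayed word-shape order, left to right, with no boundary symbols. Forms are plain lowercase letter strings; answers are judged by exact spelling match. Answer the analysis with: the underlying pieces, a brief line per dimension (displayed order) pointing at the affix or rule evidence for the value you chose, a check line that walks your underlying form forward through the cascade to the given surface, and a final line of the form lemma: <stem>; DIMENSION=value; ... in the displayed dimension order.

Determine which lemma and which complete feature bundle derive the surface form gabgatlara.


underlying: gapga-tla-ra
MOD=zo - signalled by the affix -tla
GRD=un - signalled by the affix -ra
check: gapgatlara -> gabgatlara
lemma: gapga; MOD=zo; GRD=un


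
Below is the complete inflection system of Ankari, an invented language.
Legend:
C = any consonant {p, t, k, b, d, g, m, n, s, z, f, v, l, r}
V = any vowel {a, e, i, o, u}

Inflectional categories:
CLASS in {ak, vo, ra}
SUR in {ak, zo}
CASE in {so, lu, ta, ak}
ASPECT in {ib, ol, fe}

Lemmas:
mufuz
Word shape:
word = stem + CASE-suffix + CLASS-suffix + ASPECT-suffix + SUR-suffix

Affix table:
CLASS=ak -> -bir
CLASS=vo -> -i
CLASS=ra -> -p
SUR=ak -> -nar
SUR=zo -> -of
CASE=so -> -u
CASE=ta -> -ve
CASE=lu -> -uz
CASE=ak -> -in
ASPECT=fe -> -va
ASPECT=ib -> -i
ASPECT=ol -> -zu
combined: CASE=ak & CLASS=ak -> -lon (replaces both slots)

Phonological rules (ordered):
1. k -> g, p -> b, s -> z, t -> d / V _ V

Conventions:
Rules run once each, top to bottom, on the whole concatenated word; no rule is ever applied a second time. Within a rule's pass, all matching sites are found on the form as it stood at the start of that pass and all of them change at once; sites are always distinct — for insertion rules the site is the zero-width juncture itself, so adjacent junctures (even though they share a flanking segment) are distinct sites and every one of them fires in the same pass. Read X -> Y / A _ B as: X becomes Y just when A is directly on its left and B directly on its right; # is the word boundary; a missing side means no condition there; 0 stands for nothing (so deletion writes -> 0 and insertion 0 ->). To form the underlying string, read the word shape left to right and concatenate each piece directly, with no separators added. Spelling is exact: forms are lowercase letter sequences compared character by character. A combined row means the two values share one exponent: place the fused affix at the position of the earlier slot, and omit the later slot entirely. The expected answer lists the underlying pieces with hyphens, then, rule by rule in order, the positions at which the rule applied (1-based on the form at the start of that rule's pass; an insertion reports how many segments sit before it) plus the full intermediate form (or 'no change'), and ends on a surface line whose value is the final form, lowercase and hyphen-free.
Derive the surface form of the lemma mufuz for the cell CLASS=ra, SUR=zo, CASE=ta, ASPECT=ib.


underlying: mufuz-ve-p-i-of
1. k -> g, p -> b, s -> z, t -> d / V _ V: fires at position(s) 8: mufuzvebiof
surface: mufuzvebiof


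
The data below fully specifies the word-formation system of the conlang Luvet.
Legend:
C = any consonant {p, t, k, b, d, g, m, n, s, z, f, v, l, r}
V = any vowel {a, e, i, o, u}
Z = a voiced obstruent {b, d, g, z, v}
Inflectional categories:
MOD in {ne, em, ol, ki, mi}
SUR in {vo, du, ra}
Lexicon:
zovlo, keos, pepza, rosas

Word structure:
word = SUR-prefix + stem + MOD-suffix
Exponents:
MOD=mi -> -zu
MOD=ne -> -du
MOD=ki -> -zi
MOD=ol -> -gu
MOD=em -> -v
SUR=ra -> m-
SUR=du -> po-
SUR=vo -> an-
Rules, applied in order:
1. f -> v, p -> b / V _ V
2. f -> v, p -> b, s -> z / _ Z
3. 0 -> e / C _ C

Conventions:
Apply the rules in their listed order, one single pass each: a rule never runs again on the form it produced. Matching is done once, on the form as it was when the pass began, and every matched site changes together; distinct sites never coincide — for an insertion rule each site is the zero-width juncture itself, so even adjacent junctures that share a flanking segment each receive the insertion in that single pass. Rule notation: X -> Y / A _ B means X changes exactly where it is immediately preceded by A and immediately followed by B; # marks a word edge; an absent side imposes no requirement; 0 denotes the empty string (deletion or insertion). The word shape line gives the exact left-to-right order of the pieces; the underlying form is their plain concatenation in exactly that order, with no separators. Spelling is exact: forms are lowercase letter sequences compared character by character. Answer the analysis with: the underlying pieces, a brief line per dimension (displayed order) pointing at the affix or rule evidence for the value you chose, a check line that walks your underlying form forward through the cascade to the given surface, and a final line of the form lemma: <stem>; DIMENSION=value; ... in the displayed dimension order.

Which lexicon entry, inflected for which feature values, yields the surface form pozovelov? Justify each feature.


underlying: po-zovlo-v
MOD=em - signalled by the affix -v
SUR=du - signalled by the affix po-
check: pozovlov -> pozovlov -> pozovlov -> pozovelov
lemma: zovlo; MOD=em; SUR=du


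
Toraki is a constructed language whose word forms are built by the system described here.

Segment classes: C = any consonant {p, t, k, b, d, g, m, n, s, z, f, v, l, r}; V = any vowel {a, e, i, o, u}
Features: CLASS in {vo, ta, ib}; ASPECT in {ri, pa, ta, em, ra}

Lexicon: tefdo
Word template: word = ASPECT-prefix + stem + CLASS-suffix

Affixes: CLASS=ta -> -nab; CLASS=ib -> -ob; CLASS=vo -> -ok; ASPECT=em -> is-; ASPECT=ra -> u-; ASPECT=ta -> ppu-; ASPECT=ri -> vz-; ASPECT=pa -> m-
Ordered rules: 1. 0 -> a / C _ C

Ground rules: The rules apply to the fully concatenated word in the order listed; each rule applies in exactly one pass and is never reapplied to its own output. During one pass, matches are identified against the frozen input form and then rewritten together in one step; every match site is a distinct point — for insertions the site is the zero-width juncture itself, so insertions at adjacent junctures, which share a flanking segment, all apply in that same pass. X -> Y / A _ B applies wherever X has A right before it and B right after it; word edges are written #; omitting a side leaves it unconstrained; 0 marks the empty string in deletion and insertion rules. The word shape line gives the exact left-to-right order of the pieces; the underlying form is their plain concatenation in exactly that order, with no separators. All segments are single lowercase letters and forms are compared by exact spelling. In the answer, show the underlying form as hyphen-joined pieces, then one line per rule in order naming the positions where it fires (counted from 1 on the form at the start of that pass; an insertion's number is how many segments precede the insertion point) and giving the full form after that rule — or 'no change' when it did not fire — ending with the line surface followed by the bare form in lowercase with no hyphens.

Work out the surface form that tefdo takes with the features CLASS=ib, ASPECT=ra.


underlying: u-tefdo-ob
1. 0 -> a / C _ C: inserts after position(s) 4: utefadoob
surface: utefadoob


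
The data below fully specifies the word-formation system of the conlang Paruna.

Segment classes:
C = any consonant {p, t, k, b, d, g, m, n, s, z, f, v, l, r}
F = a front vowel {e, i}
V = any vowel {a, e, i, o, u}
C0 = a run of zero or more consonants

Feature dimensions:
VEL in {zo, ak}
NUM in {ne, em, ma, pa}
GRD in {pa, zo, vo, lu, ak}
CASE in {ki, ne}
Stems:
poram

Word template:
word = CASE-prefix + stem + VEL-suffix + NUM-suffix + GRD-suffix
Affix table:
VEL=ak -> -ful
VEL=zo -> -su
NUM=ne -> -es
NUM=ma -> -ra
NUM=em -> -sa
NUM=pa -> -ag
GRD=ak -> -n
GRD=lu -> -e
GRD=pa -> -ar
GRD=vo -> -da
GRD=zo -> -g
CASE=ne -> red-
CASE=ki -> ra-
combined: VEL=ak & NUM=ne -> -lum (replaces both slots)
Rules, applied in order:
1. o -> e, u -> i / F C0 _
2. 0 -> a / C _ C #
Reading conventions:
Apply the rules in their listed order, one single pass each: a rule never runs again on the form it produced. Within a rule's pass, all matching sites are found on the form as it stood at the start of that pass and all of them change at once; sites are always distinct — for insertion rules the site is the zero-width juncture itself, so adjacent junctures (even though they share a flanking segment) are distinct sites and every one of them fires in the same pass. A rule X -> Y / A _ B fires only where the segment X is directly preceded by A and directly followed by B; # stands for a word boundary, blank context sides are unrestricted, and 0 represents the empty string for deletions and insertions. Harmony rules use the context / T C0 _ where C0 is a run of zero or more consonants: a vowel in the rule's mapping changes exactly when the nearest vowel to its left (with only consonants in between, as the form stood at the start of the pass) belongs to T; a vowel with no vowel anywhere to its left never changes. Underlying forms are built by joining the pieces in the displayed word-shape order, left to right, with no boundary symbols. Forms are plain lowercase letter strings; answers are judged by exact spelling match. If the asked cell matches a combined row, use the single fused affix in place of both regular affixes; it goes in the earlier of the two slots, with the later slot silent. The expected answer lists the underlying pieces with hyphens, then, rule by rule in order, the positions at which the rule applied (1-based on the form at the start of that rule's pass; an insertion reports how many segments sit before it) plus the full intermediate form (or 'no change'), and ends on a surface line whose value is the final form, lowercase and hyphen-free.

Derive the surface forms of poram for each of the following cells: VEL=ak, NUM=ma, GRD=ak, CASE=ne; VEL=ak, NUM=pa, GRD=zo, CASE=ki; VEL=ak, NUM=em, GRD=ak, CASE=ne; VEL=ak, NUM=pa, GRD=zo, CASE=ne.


cell VEL=ak, NUM=ma, GRD=ak, CASE=ne:
underlying: red-poram-ful-ra-n
1. o -> e, u -> i / F C0 _: fires at position(s) 5: redperamfulran
2. 0 -> a / C _ C #: no change
surface: redperamfulran

cell VEL=ak, NUM=pa, GRD=zo, CASE=ki:
underlying: ra-poram-ful-ag-g
1. o -> e, u -> i / F C0 _: no change
2. 0 -> a / C _ C #: inserts after position(s) 12: raporamfulagag
surface: raporamfulagag

cell VEL=ak, NUM=em, GRD=ak, CASE=ne:
underlying: red-poram-ful-sa-n
1. o -> e, u -> i / F C0 _: fires at position(s) 5: redperamfulsan
2. 0 -> a / C _ C #: no change
surface: redperamfulsan

cell VEL=ak, NUM=pa, GRD=zo, CASE=ne:
underlying: red-poram-ful-ag-g
1. o -> e, u -> i / F C0 _: fires at position(s) 5: redperamfulagg
2. 0 -> a / C _ C #: inserts after position(s) 13: redperamfulagag
surface: redperamfulagag


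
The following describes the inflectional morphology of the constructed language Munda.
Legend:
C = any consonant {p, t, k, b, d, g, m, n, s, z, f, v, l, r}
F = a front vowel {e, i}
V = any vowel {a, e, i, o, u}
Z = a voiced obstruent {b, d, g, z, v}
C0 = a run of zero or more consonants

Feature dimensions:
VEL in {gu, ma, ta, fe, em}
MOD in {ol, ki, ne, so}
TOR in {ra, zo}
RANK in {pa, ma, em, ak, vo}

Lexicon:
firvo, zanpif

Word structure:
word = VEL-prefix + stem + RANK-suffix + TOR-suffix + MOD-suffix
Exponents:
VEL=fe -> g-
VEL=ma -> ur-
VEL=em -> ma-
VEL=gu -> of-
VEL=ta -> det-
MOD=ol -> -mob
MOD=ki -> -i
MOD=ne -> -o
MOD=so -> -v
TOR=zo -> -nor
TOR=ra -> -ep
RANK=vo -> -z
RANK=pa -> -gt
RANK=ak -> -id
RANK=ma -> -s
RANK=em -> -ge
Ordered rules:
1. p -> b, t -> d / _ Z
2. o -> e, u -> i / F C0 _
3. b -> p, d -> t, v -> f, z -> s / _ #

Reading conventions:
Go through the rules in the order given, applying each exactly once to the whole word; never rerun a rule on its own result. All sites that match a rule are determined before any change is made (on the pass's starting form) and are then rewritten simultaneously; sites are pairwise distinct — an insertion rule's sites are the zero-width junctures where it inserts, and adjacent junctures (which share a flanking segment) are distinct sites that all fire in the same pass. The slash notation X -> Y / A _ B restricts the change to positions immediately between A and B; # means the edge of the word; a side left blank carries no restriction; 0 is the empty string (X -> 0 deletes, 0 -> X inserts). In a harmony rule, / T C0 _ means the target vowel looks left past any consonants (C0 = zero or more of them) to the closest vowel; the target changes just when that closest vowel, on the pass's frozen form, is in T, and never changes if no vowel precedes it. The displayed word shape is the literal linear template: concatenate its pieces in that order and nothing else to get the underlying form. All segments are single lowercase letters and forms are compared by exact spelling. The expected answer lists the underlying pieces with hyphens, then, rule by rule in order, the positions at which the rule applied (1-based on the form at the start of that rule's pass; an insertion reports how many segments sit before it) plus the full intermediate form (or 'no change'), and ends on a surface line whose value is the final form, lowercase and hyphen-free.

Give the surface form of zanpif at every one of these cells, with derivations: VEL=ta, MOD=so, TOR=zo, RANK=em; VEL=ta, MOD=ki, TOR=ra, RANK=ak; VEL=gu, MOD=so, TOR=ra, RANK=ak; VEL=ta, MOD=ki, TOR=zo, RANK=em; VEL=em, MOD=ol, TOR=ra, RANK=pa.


cell VEL=ta, MOD=so, TOR=zo, RANK=em:
underlying: det-zanpif-ge-nor-v
1. p -> b, t -> d / _ Z: fires at position(s) 3: dedzanpifgenorv
2. o -> e, u -> i / F C0 _: fires at position(s) 13: dedzanpifgenerv
3. b -> p, d -> t, v -> f, z -> s / _ #: fires at position(s) 15: dedzanpifgenerf
surface: dedzanpifgenerf

cell VEL=ta, MOD=ki, TOR=ra, RANK=ak:
underlying: det-zanpif-id-ep-i
1. p -> b, t -> d / _ Z: fires at position(s) 3: dedzanpifidepi
2. o -> e, u -> i / F C0 _: no change
3. b -> p, d -> t, v -> f, z -> s / _ #: no change
surface: dedzanpifidepi

cell VEL=gu, MOD=so, TOR=ra, RANK=ak:
underlying: of-zanpif-id-ep-v
1. p -> b, t -> d / _ Z: fires at position(s) 12: ofzanpifidebv
2. o -> e, u -> i / F C0 _: no change
3. b -> p, d -> t, v -> f, z -> s / _ #: fires at position(s) 13: ofzanpifidebf
surface: ofzanpifidebf

cell VEL=ta, MOD=ki, TOR=zo, RANK=em:
underlying: det-zanpif-ge-nor-i
1. p -> b, t -> d / _ Z: fires at position(s) 3: dedzanpifgenori
2. o -> e, u -> i / F C0 _: fires at position(s) 13: dedzanpifgeneri
3. b -> p, d -> t, v -> f, z -> s / _ #: no change
surface: dedzanpifgeneri

cell VEL=em, MOD=ol, TOR=ra, RANK=pa:
underlying: ma-zanpif-gt-ep-mob
1. p -> b, t -> d / _ Z: no change
2. o -> e, u -> i / F C0 _: fires at position(s) 14: mazanpifgtepmeb
3. b -> p, d -> t, v -> f, z -> s / _ #: fires at position(s) 15: mazanpifgtepmep
surface: mazanpifgtepmep


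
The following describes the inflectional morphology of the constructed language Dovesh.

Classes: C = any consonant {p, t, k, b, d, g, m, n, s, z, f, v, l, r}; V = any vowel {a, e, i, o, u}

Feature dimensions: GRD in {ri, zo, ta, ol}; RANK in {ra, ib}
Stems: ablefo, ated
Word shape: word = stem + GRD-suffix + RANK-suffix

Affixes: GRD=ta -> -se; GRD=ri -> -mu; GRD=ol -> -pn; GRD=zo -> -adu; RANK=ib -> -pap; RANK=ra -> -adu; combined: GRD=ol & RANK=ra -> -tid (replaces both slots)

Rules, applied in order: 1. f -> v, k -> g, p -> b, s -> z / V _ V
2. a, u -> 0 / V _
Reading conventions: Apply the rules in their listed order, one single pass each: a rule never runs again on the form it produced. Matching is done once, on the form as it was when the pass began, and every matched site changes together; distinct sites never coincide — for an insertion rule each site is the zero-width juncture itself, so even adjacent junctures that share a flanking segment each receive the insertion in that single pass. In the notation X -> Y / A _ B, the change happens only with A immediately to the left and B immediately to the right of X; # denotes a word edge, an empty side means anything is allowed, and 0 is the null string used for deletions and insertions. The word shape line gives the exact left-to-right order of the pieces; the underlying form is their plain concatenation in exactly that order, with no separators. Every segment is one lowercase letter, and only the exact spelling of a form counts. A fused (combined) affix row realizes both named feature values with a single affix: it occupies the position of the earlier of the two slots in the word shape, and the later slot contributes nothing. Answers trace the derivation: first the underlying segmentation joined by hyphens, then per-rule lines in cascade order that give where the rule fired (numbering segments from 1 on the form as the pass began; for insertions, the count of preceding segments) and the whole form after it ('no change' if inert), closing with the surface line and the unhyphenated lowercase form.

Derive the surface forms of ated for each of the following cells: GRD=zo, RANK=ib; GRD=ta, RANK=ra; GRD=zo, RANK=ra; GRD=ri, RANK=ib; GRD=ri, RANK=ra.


cell GRD=zo, RANK=ib:
underlying: ated-adu-pap
1. f -> v, k -> g, p -> b, s -> z / V _ V: fires at position(s) 8: atedadubap
2. a, u -> 0 / V _: no change
surface: atedadubap

cell GRD=ta, RANK=ra:
underlying: ated-se-adu
1. f -> v, k -> g, p -> b, s -> z / V _ V: no change
2. a, u -> 0 / V _: fires at position(s) 7: atedsedu
surface: atedsedu

cell GRD=zo, RANK=ra:
underlying: ated-adu-adu
1. f -> v, k -> g, p -> b, s -> z / V _ V: no change
2. a, u -> 0 / V _: fires at position(s) 8: atedadudu
surface: atedadudu

cell GRD=ri, RANK=ib:
underlying: ated-mu-pap
1. f -> v, k -> g, p -> b, s -> z / V _ V: fires at position(s) 7: atedmubap
2. a, u -> 0 / V _: no change
surface: atedmubap

cell GRD=ri, RANK=ra:
underlying: ated-mu-adu
1. f -> v, k -> g, p -> b, s -> z / V _ V: no change
2. a, u -> 0 / V _: fires at position(s) 7: atedmudu
surface: atedmudu


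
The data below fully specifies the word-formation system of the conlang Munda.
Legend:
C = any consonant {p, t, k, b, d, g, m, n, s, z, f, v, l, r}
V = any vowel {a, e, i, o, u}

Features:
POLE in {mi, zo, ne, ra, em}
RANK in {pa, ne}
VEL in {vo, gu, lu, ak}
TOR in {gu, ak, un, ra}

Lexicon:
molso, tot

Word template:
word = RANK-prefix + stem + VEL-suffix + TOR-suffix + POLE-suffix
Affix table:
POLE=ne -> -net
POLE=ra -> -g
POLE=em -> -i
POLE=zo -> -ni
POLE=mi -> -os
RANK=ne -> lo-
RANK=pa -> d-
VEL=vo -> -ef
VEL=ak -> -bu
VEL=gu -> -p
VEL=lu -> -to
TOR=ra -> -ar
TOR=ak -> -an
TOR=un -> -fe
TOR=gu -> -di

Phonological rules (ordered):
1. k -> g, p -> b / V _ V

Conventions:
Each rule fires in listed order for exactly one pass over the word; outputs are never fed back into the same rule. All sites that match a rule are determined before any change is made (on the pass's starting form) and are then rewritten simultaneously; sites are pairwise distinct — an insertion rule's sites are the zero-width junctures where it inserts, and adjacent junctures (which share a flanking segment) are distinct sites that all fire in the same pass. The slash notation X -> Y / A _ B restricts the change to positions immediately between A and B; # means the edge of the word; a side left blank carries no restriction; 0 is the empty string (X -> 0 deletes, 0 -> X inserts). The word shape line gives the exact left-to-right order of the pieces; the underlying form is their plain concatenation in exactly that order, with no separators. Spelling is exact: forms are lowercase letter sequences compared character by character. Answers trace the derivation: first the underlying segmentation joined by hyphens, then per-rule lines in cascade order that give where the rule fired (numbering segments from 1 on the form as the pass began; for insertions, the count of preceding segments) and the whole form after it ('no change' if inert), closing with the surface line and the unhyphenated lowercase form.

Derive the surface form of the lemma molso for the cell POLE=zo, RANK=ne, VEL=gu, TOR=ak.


underlying: lo-molso-p-an-ni
1. k -> g, p -> b / V _ V: fires at position(s) 8: lomolsobanni
surface: lomolsobanni


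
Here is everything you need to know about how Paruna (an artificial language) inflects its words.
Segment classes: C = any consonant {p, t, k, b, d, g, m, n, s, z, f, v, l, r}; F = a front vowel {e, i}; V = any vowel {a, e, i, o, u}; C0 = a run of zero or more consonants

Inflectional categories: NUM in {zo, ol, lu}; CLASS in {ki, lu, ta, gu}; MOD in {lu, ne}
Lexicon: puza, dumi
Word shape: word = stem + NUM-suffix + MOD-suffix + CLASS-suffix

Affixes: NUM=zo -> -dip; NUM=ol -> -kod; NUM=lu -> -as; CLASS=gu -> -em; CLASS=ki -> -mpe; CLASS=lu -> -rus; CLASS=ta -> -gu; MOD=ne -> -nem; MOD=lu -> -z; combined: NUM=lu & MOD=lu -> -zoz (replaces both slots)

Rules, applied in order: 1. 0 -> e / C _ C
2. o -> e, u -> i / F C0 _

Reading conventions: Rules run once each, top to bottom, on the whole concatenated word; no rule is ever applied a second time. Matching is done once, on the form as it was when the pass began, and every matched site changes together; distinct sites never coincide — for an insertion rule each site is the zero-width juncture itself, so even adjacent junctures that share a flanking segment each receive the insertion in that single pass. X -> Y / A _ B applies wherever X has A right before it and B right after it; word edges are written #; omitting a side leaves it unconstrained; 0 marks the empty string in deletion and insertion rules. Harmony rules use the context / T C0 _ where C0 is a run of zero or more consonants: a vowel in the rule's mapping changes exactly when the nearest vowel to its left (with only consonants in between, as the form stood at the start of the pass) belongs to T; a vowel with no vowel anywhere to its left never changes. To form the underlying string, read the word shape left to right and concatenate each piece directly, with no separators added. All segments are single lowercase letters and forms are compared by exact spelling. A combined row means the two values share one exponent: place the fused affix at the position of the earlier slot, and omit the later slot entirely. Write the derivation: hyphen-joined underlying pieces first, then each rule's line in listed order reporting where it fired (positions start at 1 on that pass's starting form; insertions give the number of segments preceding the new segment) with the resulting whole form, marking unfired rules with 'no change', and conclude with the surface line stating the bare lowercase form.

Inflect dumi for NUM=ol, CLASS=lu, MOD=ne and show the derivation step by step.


underlying: dumi-kod-nem-rus
1. 0 -> e / C _ C: inserts after position(s) 7, 10: dumikodenemerus
2. o -> e, u -> i / F C0 _: fires at position(s) 6, 14: dumikedenemeris
surface: dumikedenemeris


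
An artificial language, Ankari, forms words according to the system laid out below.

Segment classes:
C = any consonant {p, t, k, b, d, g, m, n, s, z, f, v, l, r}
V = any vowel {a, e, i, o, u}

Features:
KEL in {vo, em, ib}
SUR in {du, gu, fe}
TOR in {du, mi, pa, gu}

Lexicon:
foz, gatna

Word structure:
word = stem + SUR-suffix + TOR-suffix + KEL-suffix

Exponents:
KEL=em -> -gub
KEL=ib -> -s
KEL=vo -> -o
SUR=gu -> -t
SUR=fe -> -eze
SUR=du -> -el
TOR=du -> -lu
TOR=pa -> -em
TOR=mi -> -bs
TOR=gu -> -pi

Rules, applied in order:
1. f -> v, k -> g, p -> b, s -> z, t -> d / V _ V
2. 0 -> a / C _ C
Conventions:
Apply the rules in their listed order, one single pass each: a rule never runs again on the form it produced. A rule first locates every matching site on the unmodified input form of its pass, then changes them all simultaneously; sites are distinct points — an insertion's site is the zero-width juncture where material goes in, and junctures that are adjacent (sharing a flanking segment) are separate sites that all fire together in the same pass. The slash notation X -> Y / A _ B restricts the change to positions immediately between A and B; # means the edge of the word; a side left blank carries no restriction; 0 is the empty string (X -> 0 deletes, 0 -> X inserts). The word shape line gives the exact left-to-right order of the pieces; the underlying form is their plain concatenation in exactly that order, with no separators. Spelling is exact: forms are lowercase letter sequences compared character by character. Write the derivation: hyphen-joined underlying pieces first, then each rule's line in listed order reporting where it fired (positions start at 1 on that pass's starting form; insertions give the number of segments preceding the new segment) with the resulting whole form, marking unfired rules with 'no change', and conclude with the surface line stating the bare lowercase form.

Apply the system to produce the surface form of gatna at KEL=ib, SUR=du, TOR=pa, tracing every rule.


underlying: gatna-el-em-s
1. f -> v, k -> g, p -> b, s -> z, t -> d / V _ V: no change
2. 0 -> a / C _ C: inserts after position(s) 3, 9: gatanaelemas
surface: gatanaelemas


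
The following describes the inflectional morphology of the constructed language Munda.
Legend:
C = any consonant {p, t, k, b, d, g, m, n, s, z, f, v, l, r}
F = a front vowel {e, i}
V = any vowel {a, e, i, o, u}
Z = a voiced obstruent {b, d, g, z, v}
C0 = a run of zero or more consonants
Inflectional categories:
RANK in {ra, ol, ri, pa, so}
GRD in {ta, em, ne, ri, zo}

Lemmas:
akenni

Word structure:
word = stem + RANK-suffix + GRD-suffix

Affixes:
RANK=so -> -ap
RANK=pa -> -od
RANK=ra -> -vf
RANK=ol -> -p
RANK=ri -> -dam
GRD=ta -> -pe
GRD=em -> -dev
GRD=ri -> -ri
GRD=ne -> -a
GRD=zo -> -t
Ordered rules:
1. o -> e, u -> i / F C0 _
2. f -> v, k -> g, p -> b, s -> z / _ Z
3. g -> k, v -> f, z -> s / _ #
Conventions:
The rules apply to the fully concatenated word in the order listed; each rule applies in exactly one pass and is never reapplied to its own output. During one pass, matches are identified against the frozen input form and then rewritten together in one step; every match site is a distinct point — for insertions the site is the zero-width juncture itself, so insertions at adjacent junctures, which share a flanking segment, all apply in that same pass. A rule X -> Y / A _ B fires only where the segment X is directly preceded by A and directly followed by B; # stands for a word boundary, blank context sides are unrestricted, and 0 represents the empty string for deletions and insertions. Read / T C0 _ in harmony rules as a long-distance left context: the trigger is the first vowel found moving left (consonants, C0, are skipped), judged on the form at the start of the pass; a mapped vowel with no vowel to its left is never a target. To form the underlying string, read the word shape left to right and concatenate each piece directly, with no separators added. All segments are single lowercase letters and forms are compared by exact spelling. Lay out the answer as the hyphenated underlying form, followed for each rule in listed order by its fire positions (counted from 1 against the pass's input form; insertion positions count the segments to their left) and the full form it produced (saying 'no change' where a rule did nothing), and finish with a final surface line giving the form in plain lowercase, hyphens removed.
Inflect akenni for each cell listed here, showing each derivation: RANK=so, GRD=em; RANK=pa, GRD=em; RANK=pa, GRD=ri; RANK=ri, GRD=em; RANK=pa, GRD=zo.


cell RANK=so, GRD=em:
underlying: akenni-ap-dev
1. o -> e, u -> i / F C0 _: no change
2. f -> v, k -> g, p -> b, s -> z / _ Z: fires at position(s) 8: akenniabdev
3. g -> k, v -> f, z -> s / _ #: fires at position(s) 11: akenniabdef
surface: akenniabdef

cell RANK=pa, GRD=em:
underlying: akenni-od-dev
1. o -> e, u -> i / F C0 _: fires at position(s) 7: akennieddev
2. f -> v, k -> g, p -> b, s -> z / _ Z: no change
3. g -> k, v -> f, z -> s / _ #: fires at position(s) 11: akennieddef
surface: akennieddef

cell RANK=pa, GRD=ri:
underlying: akenni-od-ri
1. o -> e, u -> i / F C0 _: fires at position(s) 7: akenniedri
2. f -> v, k -> g, p -> b, s -> z / _ Z: no change
3. g -> k, v -> f, z -> s / _ #: no change
surface: akenniedri

cell RANK=ri, GRD=em:
underlying: akenni-dam-dev
1. o -> e, u -> i / F C0 _: no change
2. f -> v, k -> g, p -> b, s -> z / _ Z: no change
3. g -> k, v -> f, z -> s / _ #: fires at position(s) 12: akennidamdef
surface: akennidamdef

cell RANK=pa, GRD=zo:
underlying: akenni-od-t
1. o -> e, u -> i / F C0 _: fires at position(s) 7: akenniedt
2. f -> v, k -> g, p -> b, s -> z / _ Z: no change
3. g -> k, v -> f, z -> s / _ #: no change
surface: akenniedt


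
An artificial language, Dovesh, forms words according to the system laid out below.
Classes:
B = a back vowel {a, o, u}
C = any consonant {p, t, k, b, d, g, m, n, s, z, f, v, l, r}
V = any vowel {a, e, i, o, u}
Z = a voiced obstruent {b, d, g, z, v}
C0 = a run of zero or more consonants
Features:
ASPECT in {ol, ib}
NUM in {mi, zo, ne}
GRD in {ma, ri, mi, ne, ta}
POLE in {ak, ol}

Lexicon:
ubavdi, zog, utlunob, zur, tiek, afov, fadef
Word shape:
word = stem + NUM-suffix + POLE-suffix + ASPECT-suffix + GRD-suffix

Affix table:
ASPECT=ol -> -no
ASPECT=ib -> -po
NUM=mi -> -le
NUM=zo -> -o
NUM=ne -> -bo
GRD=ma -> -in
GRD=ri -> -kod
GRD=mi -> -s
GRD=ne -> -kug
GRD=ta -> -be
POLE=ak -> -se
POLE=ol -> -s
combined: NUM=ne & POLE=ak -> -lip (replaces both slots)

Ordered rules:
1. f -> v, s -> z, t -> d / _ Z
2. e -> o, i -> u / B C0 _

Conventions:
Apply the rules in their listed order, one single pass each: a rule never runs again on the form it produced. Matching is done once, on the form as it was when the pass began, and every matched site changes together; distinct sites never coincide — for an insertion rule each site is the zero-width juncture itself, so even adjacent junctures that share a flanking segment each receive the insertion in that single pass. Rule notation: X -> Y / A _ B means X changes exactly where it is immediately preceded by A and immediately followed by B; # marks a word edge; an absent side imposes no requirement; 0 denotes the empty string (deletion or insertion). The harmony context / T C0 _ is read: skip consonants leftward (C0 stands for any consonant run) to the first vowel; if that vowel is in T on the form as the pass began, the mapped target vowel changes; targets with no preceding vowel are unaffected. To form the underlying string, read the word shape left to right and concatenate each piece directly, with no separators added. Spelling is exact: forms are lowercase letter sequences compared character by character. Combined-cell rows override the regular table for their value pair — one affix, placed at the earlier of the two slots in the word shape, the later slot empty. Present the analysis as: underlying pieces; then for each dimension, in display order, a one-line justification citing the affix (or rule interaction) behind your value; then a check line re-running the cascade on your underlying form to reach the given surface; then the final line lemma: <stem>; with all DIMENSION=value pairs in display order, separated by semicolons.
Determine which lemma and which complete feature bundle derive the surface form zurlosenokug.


underlying: zur-le-se-no-kug
ASPECT=ol - signalled by the affix -no
NUM=mi - signalled by the affix -le
GRD=ne - signalled by the affix -kug
POLE=ak - signalled by the affix -se
check: zurlesenokug -> zurlesenokug -> zurlosenokug
lemma: zur; ASPECT=ol; NUM=mi; GRD=ne; POLE=ak


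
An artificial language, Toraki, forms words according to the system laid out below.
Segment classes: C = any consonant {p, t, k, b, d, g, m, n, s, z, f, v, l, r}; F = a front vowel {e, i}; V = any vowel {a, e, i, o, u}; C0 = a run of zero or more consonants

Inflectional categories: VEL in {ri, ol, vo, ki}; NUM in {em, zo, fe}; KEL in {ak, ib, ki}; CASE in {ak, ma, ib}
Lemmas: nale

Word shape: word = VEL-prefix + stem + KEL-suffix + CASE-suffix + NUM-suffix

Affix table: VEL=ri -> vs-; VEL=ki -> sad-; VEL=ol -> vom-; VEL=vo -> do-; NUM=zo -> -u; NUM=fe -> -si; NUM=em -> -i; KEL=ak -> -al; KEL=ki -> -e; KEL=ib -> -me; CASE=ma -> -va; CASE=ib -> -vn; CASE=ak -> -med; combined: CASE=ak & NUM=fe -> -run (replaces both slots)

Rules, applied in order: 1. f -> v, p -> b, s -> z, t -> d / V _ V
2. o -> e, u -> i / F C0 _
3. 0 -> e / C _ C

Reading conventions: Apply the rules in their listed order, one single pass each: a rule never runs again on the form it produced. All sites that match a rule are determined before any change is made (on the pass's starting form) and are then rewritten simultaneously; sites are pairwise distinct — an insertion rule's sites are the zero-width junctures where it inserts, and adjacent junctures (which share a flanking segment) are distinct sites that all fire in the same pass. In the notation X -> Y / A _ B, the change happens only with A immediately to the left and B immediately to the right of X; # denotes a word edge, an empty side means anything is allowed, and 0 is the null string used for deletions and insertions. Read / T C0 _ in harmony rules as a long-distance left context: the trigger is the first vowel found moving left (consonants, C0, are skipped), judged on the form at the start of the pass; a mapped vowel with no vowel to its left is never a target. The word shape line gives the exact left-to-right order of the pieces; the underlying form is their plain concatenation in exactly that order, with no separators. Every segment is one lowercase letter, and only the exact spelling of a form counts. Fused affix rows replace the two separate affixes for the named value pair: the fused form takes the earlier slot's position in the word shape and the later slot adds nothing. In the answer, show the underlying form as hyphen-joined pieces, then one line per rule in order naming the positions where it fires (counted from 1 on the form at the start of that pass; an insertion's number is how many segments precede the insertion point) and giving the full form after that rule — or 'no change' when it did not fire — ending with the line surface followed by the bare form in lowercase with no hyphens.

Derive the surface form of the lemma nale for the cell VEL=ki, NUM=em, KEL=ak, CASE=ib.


underlying: sad-nale-al-vn-i
1. f -> v, p -> b, s -> z, t -> d / V _ V: no change
2. o -> e, u -> i / F C0 _: no change
3. 0 -> e / C _ C: inserts after position(s) 3, 9, 10: sadenalealeveni
surface: sadenalealeveni
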